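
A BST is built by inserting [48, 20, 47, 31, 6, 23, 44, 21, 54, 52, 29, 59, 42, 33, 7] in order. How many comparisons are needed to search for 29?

Search path for 29: 48 -> 20 -> 47 -> 31 -> 23 -> 29
Found: True
Comparisons: 6


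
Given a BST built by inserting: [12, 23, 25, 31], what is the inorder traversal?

Tree insertion order: [12, 23, 25, 31]
Tree (level-order array): [12, None, 23, None, 25, None, 31]
Inorder traversal: [12, 23, 25, 31]


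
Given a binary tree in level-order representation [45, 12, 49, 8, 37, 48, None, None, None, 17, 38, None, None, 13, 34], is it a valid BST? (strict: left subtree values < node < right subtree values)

Level-order array: [45, 12, 49, 8, 37, 48, None, None, None, 17, 38, None, None, 13, 34]
Validate using subtree bounds (lo, hi): at each node, require lo < value < hi,
then recurse left with hi=value and right with lo=value.
Preorder trace (stopping at first violation):
  at node 45 with bounds (-inf, +inf): OK
  at node 12 with bounds (-inf, 45): OK
  at node 8 with bounds (-inf, 12): OK
  at node 37 with bounds (12, 45): OK
  at node 17 with bounds (12, 37): OK
  at node 13 with bounds (12, 17): OK
  at node 34 with bounds (17, 37): OK
  at node 38 with bounds (37, 45): OK
  at node 49 with bounds (45, +inf): OK
  at node 48 with bounds (45, 49): OK
No violation found at any node.
Result: Valid BST


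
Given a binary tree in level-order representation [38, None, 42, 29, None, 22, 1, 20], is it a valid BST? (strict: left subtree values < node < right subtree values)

Level-order array: [38, None, 42, 29, None, 22, 1, 20]
Validate using subtree bounds (lo, hi): at each node, require lo < value < hi,
then recurse left with hi=value and right with lo=value.
Preorder trace (stopping at first violation):
  at node 38 with bounds (-inf, +inf): OK
  at node 42 with bounds (38, +inf): OK
  at node 29 with bounds (38, 42): VIOLATION
Node 29 violates its bound: not (38 < 29 < 42).
Result: Not a valid BST


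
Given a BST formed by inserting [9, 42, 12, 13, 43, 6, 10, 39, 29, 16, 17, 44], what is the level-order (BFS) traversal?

Tree insertion order: [9, 42, 12, 13, 43, 6, 10, 39, 29, 16, 17, 44]
Tree (level-order array): [9, 6, 42, None, None, 12, 43, 10, 13, None, 44, None, None, None, 39, None, None, 29, None, 16, None, None, 17]
BFS from the root, enqueuing left then right child of each popped node:
  queue [9] -> pop 9, enqueue [6, 42], visited so far: [9]
  queue [6, 42] -> pop 6, enqueue [none], visited so far: [9, 6]
  queue [42] -> pop 42, enqueue [12, 43], visited so far: [9, 6, 42]
  queue [12, 43] -> pop 12, enqueue [10, 13], visited so far: [9, 6, 42, 12]
  queue [43, 10, 13] -> pop 43, enqueue [44], visited so far: [9, 6, 42, 12, 43]
  queue [10, 13, 44] -> pop 10, enqueue [none], visited so far: [9, 6, 42, 12, 43, 10]
  queue [13, 44] -> pop 13, enqueue [39], visited so far: [9, 6, 42, 12, 43, 10, 13]
  queue [44, 39] -> pop 44, enqueue [none], visited so far: [9, 6, 42, 12, 43, 10, 13, 44]
  queue [39] -> pop 39, enqueue [29], visited so far: [9, 6, 42, 12, 43, 10, 13, 44, 39]
  queue [29] -> pop 29, enqueue [16], visited so far: [9, 6, 42, 12, 43, 10, 13, 44, 39, 29]
  queue [16] -> pop 16, enqueue [17], visited so far: [9, 6, 42, 12, 43, 10, 13, 44, 39, 29, 16]
  queue [17] -> pop 17, enqueue [none], visited so far: [9, 6, 42, 12, 43, 10, 13, 44, 39, 29, 16, 17]
Result: [9, 6, 42, 12, 43, 10, 13, 44, 39, 29, 16, 17]


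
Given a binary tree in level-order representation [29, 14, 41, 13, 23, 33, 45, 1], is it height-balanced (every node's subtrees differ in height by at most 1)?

Tree (level-order array): [29, 14, 41, 13, 23, 33, 45, 1]
Definition: a tree is height-balanced if, at every node, |h(left) - h(right)| <= 1 (empty subtree has height -1).
Bottom-up per-node check:
  node 1: h_left=-1, h_right=-1, diff=0 [OK], height=0
  node 13: h_left=0, h_right=-1, diff=1 [OK], height=1
  node 23: h_left=-1, h_right=-1, diff=0 [OK], height=0
  node 14: h_left=1, h_right=0, diff=1 [OK], height=2
  node 33: h_left=-1, h_right=-1, diff=0 [OK], height=0
  node 45: h_left=-1, h_right=-1, diff=0 [OK], height=0
  node 41: h_left=0, h_right=0, diff=0 [OK], height=1
  node 29: h_left=2, h_right=1, diff=1 [OK], height=3
All nodes satisfy the balance condition.
Result: Balanced


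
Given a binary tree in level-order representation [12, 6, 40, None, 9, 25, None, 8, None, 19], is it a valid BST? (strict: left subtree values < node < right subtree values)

Level-order array: [12, 6, 40, None, 9, 25, None, 8, None, 19]
Validate using subtree bounds (lo, hi): at each node, require lo < value < hi,
then recurse left with hi=value and right with lo=value.
Preorder trace (stopping at first violation):
  at node 12 with bounds (-inf, +inf): OK
  at node 6 with bounds (-inf, 12): OK
  at node 9 with bounds (6, 12): OK
  at node 8 with bounds (6, 9): OK
  at node 40 with bounds (12, +inf): OK
  at node 25 with bounds (12, 40): OK
  at node 19 with bounds (12, 25): OK
No violation found at any node.
Result: Valid BST


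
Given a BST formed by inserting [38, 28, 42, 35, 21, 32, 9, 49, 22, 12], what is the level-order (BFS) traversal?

Tree insertion order: [38, 28, 42, 35, 21, 32, 9, 49, 22, 12]
Tree (level-order array): [38, 28, 42, 21, 35, None, 49, 9, 22, 32, None, None, None, None, 12]
BFS from the root, enqueuing left then right child of each popped node:
  queue [38] -> pop 38, enqueue [28, 42], visited so far: [38]
  queue [28, 42] -> pop 28, enqueue [21, 35], visited so far: [38, 28]
  queue [42, 21, 35] -> pop 42, enqueue [49], visited so far: [38, 28, 42]
  queue [21, 35, 49] -> pop 21, enqueue [9, 22], visited so far: [38, 28, 42, 21]
  queue [35, 49, 9, 22] -> pop 35, enqueue [32], visited so far: [38, 28, 42, 21, 35]
  queue [49, 9, 22, 32] -> pop 49, enqueue [none], visited so far: [38, 28, 42, 21, 35, 49]
  queue [9, 22, 32] -> pop 9, enqueue [12], visited so far: [38, 28, 42, 21, 35, 49, 9]
  queue [22, 32, 12] -> pop 22, enqueue [none], visited so far: [38, 28, 42, 21, 35, 49, 9, 22]
  queue [32, 12] -> pop 32, enqueue [none], visited so far: [38, 28, 42, 21, 35, 49, 9, 22, 32]
  queue [12] -> pop 12, enqueue [none], visited so far: [38, 28, 42, 21, 35, 49, 9, 22, 32, 12]
Result: [38, 28, 42, 21, 35, 49, 9, 22, 32, 12]


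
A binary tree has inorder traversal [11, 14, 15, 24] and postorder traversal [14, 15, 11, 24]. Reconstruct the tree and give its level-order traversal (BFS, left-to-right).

Inorder:   [11, 14, 15, 24]
Postorder: [14, 15, 11, 24]
Algorithm: postorder visits root last, so walk postorder right-to-left;
each value is the root of the current inorder slice — split it at that
value, recurse on the right subtree first, then the left.
Recursive splits:
  root=24; inorder splits into left=[11, 14, 15], right=[]
  root=11; inorder splits into left=[], right=[14, 15]
  root=15; inorder splits into left=[14], right=[]
  root=14; inorder splits into left=[], right=[]
Reconstructed level-order: [24, 11, 15, 14]


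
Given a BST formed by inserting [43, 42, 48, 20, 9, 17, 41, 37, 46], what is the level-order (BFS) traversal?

Tree insertion order: [43, 42, 48, 20, 9, 17, 41, 37, 46]
Tree (level-order array): [43, 42, 48, 20, None, 46, None, 9, 41, None, None, None, 17, 37]
BFS from the root, enqueuing left then right child of each popped node:
  queue [43] -> pop 43, enqueue [42, 48], visited so far: [43]
  queue [42, 48] -> pop 42, enqueue [20], visited so far: [43, 42]
  queue [48, 20] -> pop 48, enqueue [46], visited so far: [43, 42, 48]
  queue [20, 46] -> pop 20, enqueue [9, 41], visited so far: [43, 42, 48, 20]
  queue [46, 9, 41] -> pop 46, enqueue [none], visited so far: [43, 42, 48, 20, 46]
  queue [9, 41] -> pop 9, enqueue [17], visited so far: [43, 42, 48, 20, 46, 9]
  queue [41, 17] -> pop 41, enqueue [37], visited so far: [43, 42, 48, 20, 46, 9, 41]
  queue [17, 37] -> pop 17, enqueue [none], visited so far: [43, 42, 48, 20, 46, 9, 41, 17]
  queue [37] -> pop 37, enqueue [none], visited so far: [43, 42, 48, 20, 46, 9, 41, 17, 37]
Result: [43, 42, 48, 20, 46, 9, 41, 17, 37]


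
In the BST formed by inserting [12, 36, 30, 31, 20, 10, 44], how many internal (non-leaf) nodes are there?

Tree built from: [12, 36, 30, 31, 20, 10, 44]
Tree (level-order array): [12, 10, 36, None, None, 30, 44, 20, 31]
Rule: An internal node has at least one child.
Per-node child counts:
  node 12: 2 child(ren)
  node 10: 0 child(ren)
  node 36: 2 child(ren)
  node 30: 2 child(ren)
  node 20: 0 child(ren)
  node 31: 0 child(ren)
  node 44: 0 child(ren)
Matching nodes: [12, 36, 30]
Count of internal (non-leaf) nodes: 3


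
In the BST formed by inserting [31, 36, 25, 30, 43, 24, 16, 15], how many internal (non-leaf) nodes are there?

Tree built from: [31, 36, 25, 30, 43, 24, 16, 15]
Tree (level-order array): [31, 25, 36, 24, 30, None, 43, 16, None, None, None, None, None, 15]
Rule: An internal node has at least one child.
Per-node child counts:
  node 31: 2 child(ren)
  node 25: 2 child(ren)
  node 24: 1 child(ren)
  node 16: 1 child(ren)
  node 15: 0 child(ren)
  node 30: 0 child(ren)
  node 36: 1 child(ren)
  node 43: 0 child(ren)
Matching nodes: [31, 25, 24, 16, 36]
Count of internal (non-leaf) nodes: 5


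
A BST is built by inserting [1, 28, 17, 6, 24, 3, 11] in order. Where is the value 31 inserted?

Starting tree (level order): [1, None, 28, 17, None, 6, 24, 3, 11]
Insertion path: 1 -> 28
Result: insert 31 as right child of 28
Final tree (level order): [1, None, 28, 17, 31, 6, 24, None, None, 3, 11]


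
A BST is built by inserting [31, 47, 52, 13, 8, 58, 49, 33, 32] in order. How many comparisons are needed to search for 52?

Search path for 52: 31 -> 47 -> 52
Found: True
Comparisons: 3


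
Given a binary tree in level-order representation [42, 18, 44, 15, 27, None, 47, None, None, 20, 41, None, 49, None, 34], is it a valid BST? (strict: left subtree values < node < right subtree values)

Level-order array: [42, 18, 44, 15, 27, None, 47, None, None, 20, 41, None, 49, None, 34]
Validate using subtree bounds (lo, hi): at each node, require lo < value < hi,
then recurse left with hi=value and right with lo=value.
Preorder trace (stopping at first violation):
  at node 42 with bounds (-inf, +inf): OK
  at node 18 with bounds (-inf, 42): OK
  at node 15 with bounds (-inf, 18): OK
  at node 27 with bounds (18, 42): OK
  at node 20 with bounds (18, 27): OK
  at node 34 with bounds (20, 27): VIOLATION
Node 34 violates its bound: not (20 < 34 < 27).
Result: Not a valid BST


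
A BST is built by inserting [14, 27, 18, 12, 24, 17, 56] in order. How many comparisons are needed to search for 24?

Search path for 24: 14 -> 27 -> 18 -> 24
Found: True
Comparisons: 4


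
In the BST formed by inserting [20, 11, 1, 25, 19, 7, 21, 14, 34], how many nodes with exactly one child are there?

Tree built from: [20, 11, 1, 25, 19, 7, 21, 14, 34]
Tree (level-order array): [20, 11, 25, 1, 19, 21, 34, None, 7, 14]
Rule: These are nodes with exactly 1 non-null child.
Per-node child counts:
  node 20: 2 child(ren)
  node 11: 2 child(ren)
  node 1: 1 child(ren)
  node 7: 0 child(ren)
  node 19: 1 child(ren)
  node 14: 0 child(ren)
  node 25: 2 child(ren)
  node 21: 0 child(ren)
  node 34: 0 child(ren)
Matching nodes: [1, 19]
Count of nodes with exactly one child: 2


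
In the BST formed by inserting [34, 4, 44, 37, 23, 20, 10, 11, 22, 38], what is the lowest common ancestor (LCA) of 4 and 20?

Tree insertion order: [34, 4, 44, 37, 23, 20, 10, 11, 22, 38]
Tree (level-order array): [34, 4, 44, None, 23, 37, None, 20, None, None, 38, 10, 22, None, None, None, 11]
In a BST, the LCA of p=4, q=20 is the first node v on the
root-to-leaf path with p <= v <= q (go left if both < v, right if both > v).
Walk from root:
  at 34: both 4 and 20 < 34, go left
  at 4: 4 <= 4 <= 20, this is the LCA
LCA = 4


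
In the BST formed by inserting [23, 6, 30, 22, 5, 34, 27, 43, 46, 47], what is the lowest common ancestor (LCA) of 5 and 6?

Tree insertion order: [23, 6, 30, 22, 5, 34, 27, 43, 46, 47]
Tree (level-order array): [23, 6, 30, 5, 22, 27, 34, None, None, None, None, None, None, None, 43, None, 46, None, 47]
In a BST, the LCA of p=5, q=6 is the first node v on the
root-to-leaf path with p <= v <= q (go left if both < v, right if both > v).
Walk from root:
  at 23: both 5 and 6 < 23, go left
  at 6: 5 <= 6 <= 6, this is the LCA
LCA = 6


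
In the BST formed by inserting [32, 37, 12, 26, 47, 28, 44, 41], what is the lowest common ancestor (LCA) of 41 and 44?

Tree insertion order: [32, 37, 12, 26, 47, 28, 44, 41]
Tree (level-order array): [32, 12, 37, None, 26, None, 47, None, 28, 44, None, None, None, 41]
In a BST, the LCA of p=41, q=44 is the first node v on the
root-to-leaf path with p <= v <= q (go left if both < v, right if both > v).
Walk from root:
  at 32: both 41 and 44 > 32, go right
  at 37: both 41 and 44 > 37, go right
  at 47: both 41 and 44 < 47, go left
  at 44: 41 <= 44 <= 44, this is the LCA
LCA = 44


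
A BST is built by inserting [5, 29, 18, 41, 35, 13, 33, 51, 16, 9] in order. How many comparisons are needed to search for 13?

Search path for 13: 5 -> 29 -> 18 -> 13
Found: True
Comparisons: 4


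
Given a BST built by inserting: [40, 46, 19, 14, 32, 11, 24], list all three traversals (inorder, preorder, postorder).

Tree insertion order: [40, 46, 19, 14, 32, 11, 24]
Tree (level-order array): [40, 19, 46, 14, 32, None, None, 11, None, 24]
Inorder (L, root, R): [11, 14, 19, 24, 32, 40, 46]
Preorder (root, L, R): [40, 19, 14, 11, 32, 24, 46]
Postorder (L, R, root): [11, 14, 24, 32, 19, 46, 40]


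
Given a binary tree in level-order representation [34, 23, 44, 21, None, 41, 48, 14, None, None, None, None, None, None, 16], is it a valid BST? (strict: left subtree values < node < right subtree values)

Level-order array: [34, 23, 44, 21, None, 41, 48, 14, None, None, None, None, None, None, 16]
Validate using subtree bounds (lo, hi): at each node, require lo < value < hi,
then recurse left with hi=value and right with lo=value.
Preorder trace (stopping at first violation):
  at node 34 with bounds (-inf, +inf): OK
  at node 23 with bounds (-inf, 34): OK
  at node 21 with bounds (-inf, 23): OK
  at node 14 with bounds (-inf, 21): OK
  at node 16 with bounds (14, 21): OK
  at node 44 with bounds (34, +inf): OK
  at node 41 with bounds (34, 44): OK
  at node 48 with bounds (44, +inf): OK
No violation found at any node.
Result: Valid BST


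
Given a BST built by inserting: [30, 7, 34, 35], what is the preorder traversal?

Tree insertion order: [30, 7, 34, 35]
Tree (level-order array): [30, 7, 34, None, None, None, 35]
Preorder traversal: [30, 7, 34, 35]


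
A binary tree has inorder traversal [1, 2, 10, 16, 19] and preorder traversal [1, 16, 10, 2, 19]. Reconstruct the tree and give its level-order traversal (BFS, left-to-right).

Inorder:  [1, 2, 10, 16, 19]
Preorder: [1, 16, 10, 2, 19]
Algorithm: preorder visits root first, so consume preorder in order;
for each root, split the current inorder slice at that value into
left-subtree inorder and right-subtree inorder, then recurse.
Recursive splits:
  root=1; inorder splits into left=[], right=[2, 10, 16, 19]
  root=16; inorder splits into left=[2, 10], right=[19]
  root=10; inorder splits into left=[2], right=[]
  root=2; inorder splits into left=[], right=[]
  root=19; inorder splits into left=[], right=[]
Reconstructed level-order: [1, 16, 10, 19, 2]


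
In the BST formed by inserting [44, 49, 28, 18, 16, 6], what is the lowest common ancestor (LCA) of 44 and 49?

Tree insertion order: [44, 49, 28, 18, 16, 6]
Tree (level-order array): [44, 28, 49, 18, None, None, None, 16, None, 6]
In a BST, the LCA of p=44, q=49 is the first node v on the
root-to-leaf path with p <= v <= q (go left if both < v, right if both > v).
Walk from root:
  at 44: 44 <= 44 <= 49, this is the LCA
LCA = 44


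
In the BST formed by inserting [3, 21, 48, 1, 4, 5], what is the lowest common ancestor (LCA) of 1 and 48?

Tree insertion order: [3, 21, 48, 1, 4, 5]
Tree (level-order array): [3, 1, 21, None, None, 4, 48, None, 5]
In a BST, the LCA of p=1, q=48 is the first node v on the
root-to-leaf path with p <= v <= q (go left if both < v, right if both > v).
Walk from root:
  at 3: 1 <= 3 <= 48, this is the LCA
LCA = 3


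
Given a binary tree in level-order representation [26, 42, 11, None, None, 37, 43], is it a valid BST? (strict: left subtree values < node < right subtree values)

Level-order array: [26, 42, 11, None, None, 37, 43]
Validate using subtree bounds (lo, hi): at each node, require lo < value < hi,
then recurse left with hi=value and right with lo=value.
Preorder trace (stopping at first violation):
  at node 26 with bounds (-inf, +inf): OK
  at node 42 with bounds (-inf, 26): VIOLATION
Node 42 violates its bound: not (-inf < 42 < 26).
Result: Not a valid BST


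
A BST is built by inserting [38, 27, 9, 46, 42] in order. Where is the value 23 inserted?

Starting tree (level order): [38, 27, 46, 9, None, 42]
Insertion path: 38 -> 27 -> 9
Result: insert 23 as right child of 9
Final tree (level order): [38, 27, 46, 9, None, 42, None, None, 23]


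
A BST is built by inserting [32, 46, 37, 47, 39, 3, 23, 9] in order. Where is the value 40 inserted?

Starting tree (level order): [32, 3, 46, None, 23, 37, 47, 9, None, None, 39]
Insertion path: 32 -> 46 -> 37 -> 39
Result: insert 40 as right child of 39
Final tree (level order): [32, 3, 46, None, 23, 37, 47, 9, None, None, 39, None, None, None, None, None, 40]


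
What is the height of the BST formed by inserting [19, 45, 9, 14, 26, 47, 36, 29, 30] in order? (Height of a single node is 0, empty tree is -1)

Insertion order: [19, 45, 9, 14, 26, 47, 36, 29, 30]
Tree (level-order array): [19, 9, 45, None, 14, 26, 47, None, None, None, 36, None, None, 29, None, None, 30]
Compute height bottom-up (empty subtree = -1):
  height(14) = 1 + max(-1, -1) = 0
  height(9) = 1 + max(-1, 0) = 1
  height(30) = 1 + max(-1, -1) = 0
  height(29) = 1 + max(-1, 0) = 1
  height(36) = 1 + max(1, -1) = 2
  height(26) = 1 + max(-1, 2) = 3
  height(47) = 1 + max(-1, -1) = 0
  height(45) = 1 + max(3, 0) = 4
  height(19) = 1 + max(1, 4) = 5
Height = 5


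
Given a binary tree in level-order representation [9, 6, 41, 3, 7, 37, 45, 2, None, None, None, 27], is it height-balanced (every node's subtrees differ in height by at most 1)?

Tree (level-order array): [9, 6, 41, 3, 7, 37, 45, 2, None, None, None, 27]
Definition: a tree is height-balanced if, at every node, |h(left) - h(right)| <= 1 (empty subtree has height -1).
Bottom-up per-node check:
  node 2: h_left=-1, h_right=-1, diff=0 [OK], height=0
  node 3: h_left=0, h_right=-1, diff=1 [OK], height=1
  node 7: h_left=-1, h_right=-1, diff=0 [OK], height=0
  node 6: h_left=1, h_right=0, diff=1 [OK], height=2
  node 27: h_left=-1, h_right=-1, diff=0 [OK], height=0
  node 37: h_left=0, h_right=-1, diff=1 [OK], height=1
  node 45: h_left=-1, h_right=-1, diff=0 [OK], height=0
  node 41: h_left=1, h_right=0, diff=1 [OK], height=2
  node 9: h_left=2, h_right=2, diff=0 [OK], height=3
All nodes satisfy the balance condition.
Result: Balanced


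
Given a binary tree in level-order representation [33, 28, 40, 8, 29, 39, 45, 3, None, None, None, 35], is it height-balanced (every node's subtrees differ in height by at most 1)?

Tree (level-order array): [33, 28, 40, 8, 29, 39, 45, 3, None, None, None, 35]
Definition: a tree is height-balanced if, at every node, |h(left) - h(right)| <= 1 (empty subtree has height -1).
Bottom-up per-node check:
  node 3: h_left=-1, h_right=-1, diff=0 [OK], height=0
  node 8: h_left=0, h_right=-1, diff=1 [OK], height=1
  node 29: h_left=-1, h_right=-1, diff=0 [OK], height=0
  node 28: h_left=1, h_right=0, diff=1 [OK], height=2
  node 35: h_left=-1, h_right=-1, diff=0 [OK], height=0
  node 39: h_left=0, h_right=-1, diff=1 [OK], height=1
  node 45: h_left=-1, h_right=-1, diff=0 [OK], height=0
  node 40: h_left=1, h_right=0, diff=1 [OK], height=2
  node 33: h_left=2, h_right=2, diff=0 [OK], height=3
All nodes satisfy the balance condition.
Result: Balanced


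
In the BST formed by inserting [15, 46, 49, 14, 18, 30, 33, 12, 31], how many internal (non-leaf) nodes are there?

Tree built from: [15, 46, 49, 14, 18, 30, 33, 12, 31]
Tree (level-order array): [15, 14, 46, 12, None, 18, 49, None, None, None, 30, None, None, None, 33, 31]
Rule: An internal node has at least one child.
Per-node child counts:
  node 15: 2 child(ren)
  node 14: 1 child(ren)
  node 12: 0 child(ren)
  node 46: 2 child(ren)
  node 18: 1 child(ren)
  node 30: 1 child(ren)
  node 33: 1 child(ren)
  node 31: 0 child(ren)
  node 49: 0 child(ren)
Matching nodes: [15, 14, 46, 18, 30, 33]
Count of internal (non-leaf) nodes: 6


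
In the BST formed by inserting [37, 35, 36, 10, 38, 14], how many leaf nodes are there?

Tree built from: [37, 35, 36, 10, 38, 14]
Tree (level-order array): [37, 35, 38, 10, 36, None, None, None, 14]
Rule: A leaf has 0 children.
Per-node child counts:
  node 37: 2 child(ren)
  node 35: 2 child(ren)
  node 10: 1 child(ren)
  node 14: 0 child(ren)
  node 36: 0 child(ren)
  node 38: 0 child(ren)
Matching nodes: [14, 36, 38]
Count of leaf nodes: 3


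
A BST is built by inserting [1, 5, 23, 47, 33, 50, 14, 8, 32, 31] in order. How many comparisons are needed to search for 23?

Search path for 23: 1 -> 5 -> 23
Found: True
Comparisons: 3


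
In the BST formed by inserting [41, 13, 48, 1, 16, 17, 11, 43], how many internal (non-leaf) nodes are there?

Tree built from: [41, 13, 48, 1, 16, 17, 11, 43]
Tree (level-order array): [41, 13, 48, 1, 16, 43, None, None, 11, None, 17]
Rule: An internal node has at least one child.
Per-node child counts:
  node 41: 2 child(ren)
  node 13: 2 child(ren)
  node 1: 1 child(ren)
  node 11: 0 child(ren)
  node 16: 1 child(ren)
  node 17: 0 child(ren)
  node 48: 1 child(ren)
  node 43: 0 child(ren)
Matching nodes: [41, 13, 1, 16, 48]
Count of internal (non-leaf) nodes: 5


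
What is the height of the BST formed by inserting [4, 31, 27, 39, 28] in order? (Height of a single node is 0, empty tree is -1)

Insertion order: [4, 31, 27, 39, 28]
Tree (level-order array): [4, None, 31, 27, 39, None, 28]
Compute height bottom-up (empty subtree = -1):
  height(28) = 1 + max(-1, -1) = 0
  height(27) = 1 + max(-1, 0) = 1
  height(39) = 1 + max(-1, -1) = 0
  height(31) = 1 + max(1, 0) = 2
  height(4) = 1 + max(-1, 2) = 3
Height = 3


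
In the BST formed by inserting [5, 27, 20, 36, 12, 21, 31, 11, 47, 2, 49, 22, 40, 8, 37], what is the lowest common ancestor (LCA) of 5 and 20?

Tree insertion order: [5, 27, 20, 36, 12, 21, 31, 11, 47, 2, 49, 22, 40, 8, 37]
Tree (level-order array): [5, 2, 27, None, None, 20, 36, 12, 21, 31, 47, 11, None, None, 22, None, None, 40, 49, 8, None, None, None, 37]
In a BST, the LCA of p=5, q=20 is the first node v on the
root-to-leaf path with p <= v <= q (go left if both < v, right if both > v).
Walk from root:
  at 5: 5 <= 5 <= 20, this is the LCA
LCA = 5


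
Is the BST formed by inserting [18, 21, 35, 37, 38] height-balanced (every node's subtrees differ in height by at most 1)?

Tree (level-order array): [18, None, 21, None, 35, None, 37, None, 38]
Definition: a tree is height-balanced if, at every node, |h(left) - h(right)| <= 1 (empty subtree has height -1).
Bottom-up per-node check:
  node 38: h_left=-1, h_right=-1, diff=0 [OK], height=0
  node 37: h_left=-1, h_right=0, diff=1 [OK], height=1
  node 35: h_left=-1, h_right=1, diff=2 [FAIL (|-1-1|=2 > 1)], height=2
  node 21: h_left=-1, h_right=2, diff=3 [FAIL (|-1-2|=3 > 1)], height=3
  node 18: h_left=-1, h_right=3, diff=4 [FAIL (|-1-3|=4 > 1)], height=4
Node 35 violates the condition: |-1 - 1| = 2 > 1.
Result: Not balanced


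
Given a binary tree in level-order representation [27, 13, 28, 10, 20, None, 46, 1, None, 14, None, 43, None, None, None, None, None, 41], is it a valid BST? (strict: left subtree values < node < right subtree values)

Level-order array: [27, 13, 28, 10, 20, None, 46, 1, None, 14, None, 43, None, None, None, None, None, 41]
Validate using subtree bounds (lo, hi): at each node, require lo < value < hi,
then recurse left with hi=value and right with lo=value.
Preorder trace (stopping at first violation):
  at node 27 with bounds (-inf, +inf): OK
  at node 13 with bounds (-inf, 27): OK
  at node 10 with bounds (-inf, 13): OK
  at node 1 with bounds (-inf, 10): OK
  at node 20 with bounds (13, 27): OK
  at node 14 with bounds (13, 20): OK
  at node 28 with bounds (27, +inf): OK
  at node 46 with bounds (28, +inf): OK
  at node 43 with bounds (28, 46): OK
  at node 41 with bounds (28, 43): OK
No violation found at any node.
Result: Valid BST


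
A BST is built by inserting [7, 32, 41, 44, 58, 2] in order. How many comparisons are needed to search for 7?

Search path for 7: 7
Found: True
Comparisons: 1


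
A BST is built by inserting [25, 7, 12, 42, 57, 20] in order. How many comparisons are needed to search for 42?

Search path for 42: 25 -> 42
Found: True
Comparisons: 2


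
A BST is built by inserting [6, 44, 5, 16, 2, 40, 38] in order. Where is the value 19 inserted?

Starting tree (level order): [6, 5, 44, 2, None, 16, None, None, None, None, 40, 38]
Insertion path: 6 -> 44 -> 16 -> 40 -> 38
Result: insert 19 as left child of 38
Final tree (level order): [6, 5, 44, 2, None, 16, None, None, None, None, 40, 38, None, 19]


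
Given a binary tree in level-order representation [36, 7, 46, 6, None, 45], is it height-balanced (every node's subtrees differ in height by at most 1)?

Tree (level-order array): [36, 7, 46, 6, None, 45]
Definition: a tree is height-balanced if, at every node, |h(left) - h(right)| <= 1 (empty subtree has height -1).
Bottom-up per-node check:
  node 6: h_left=-1, h_right=-1, diff=0 [OK], height=0
  node 7: h_left=0, h_right=-1, diff=1 [OK], height=1
  node 45: h_left=-1, h_right=-1, diff=0 [OK], height=0
  node 46: h_left=0, h_right=-1, diff=1 [OK], height=1
  node 36: h_left=1, h_right=1, diff=0 [OK], height=2
All nodes satisfy the balance condition.
Result: Balanced


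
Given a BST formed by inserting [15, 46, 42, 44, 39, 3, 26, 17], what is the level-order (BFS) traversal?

Tree insertion order: [15, 46, 42, 44, 39, 3, 26, 17]
Tree (level-order array): [15, 3, 46, None, None, 42, None, 39, 44, 26, None, None, None, 17]
BFS from the root, enqueuing left then right child of each popped node:
  queue [15] -> pop 15, enqueue [3, 46], visited so far: [15]
  queue [3, 46] -> pop 3, enqueue [none], visited so far: [15, 3]
  queue [46] -> pop 46, enqueue [42], visited so far: [15, 3, 46]
  queue [42] -> pop 42, enqueue [39, 44], visited so far: [15, 3, 46, 42]
  queue [39, 44] -> pop 39, enqueue [26], visited so far: [15, 3, 46, 42, 39]
  queue [44, 26] -> pop 44, enqueue [none], visited so far: [15, 3, 46, 42, 39, 44]
  queue [26] -> pop 26, enqueue [17], visited so far: [15, 3, 46, 42, 39, 44, 26]
  queue [17] -> pop 17, enqueue [none], visited so far: [15, 3, 46, 42, 39, 44, 26, 17]
Result: [15, 3, 46, 42, 39, 44, 26, 17]


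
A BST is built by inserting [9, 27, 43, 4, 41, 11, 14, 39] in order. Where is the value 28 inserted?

Starting tree (level order): [9, 4, 27, None, None, 11, 43, None, 14, 41, None, None, None, 39]
Insertion path: 9 -> 27 -> 43 -> 41 -> 39
Result: insert 28 as left child of 39
Final tree (level order): [9, 4, 27, None, None, 11, 43, None, 14, 41, None, None, None, 39, None, 28]


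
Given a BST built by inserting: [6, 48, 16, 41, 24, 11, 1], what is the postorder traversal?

Tree insertion order: [6, 48, 16, 41, 24, 11, 1]
Tree (level-order array): [6, 1, 48, None, None, 16, None, 11, 41, None, None, 24]
Postorder traversal: [1, 11, 24, 41, 16, 48, 6]


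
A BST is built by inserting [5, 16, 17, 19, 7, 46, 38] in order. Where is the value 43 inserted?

Starting tree (level order): [5, None, 16, 7, 17, None, None, None, 19, None, 46, 38]
Insertion path: 5 -> 16 -> 17 -> 19 -> 46 -> 38
Result: insert 43 as right child of 38
Final tree (level order): [5, None, 16, 7, 17, None, None, None, 19, None, 46, 38, None, None, 43]


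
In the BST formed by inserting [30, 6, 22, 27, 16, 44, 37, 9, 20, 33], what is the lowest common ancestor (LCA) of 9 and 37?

Tree insertion order: [30, 6, 22, 27, 16, 44, 37, 9, 20, 33]
Tree (level-order array): [30, 6, 44, None, 22, 37, None, 16, 27, 33, None, 9, 20]
In a BST, the LCA of p=9, q=37 is the first node v on the
root-to-leaf path with p <= v <= q (go left if both < v, right if both > v).
Walk from root:
  at 30: 9 <= 30 <= 37, this is the LCA
LCA = 30


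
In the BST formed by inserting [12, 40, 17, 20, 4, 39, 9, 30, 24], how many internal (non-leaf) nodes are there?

Tree built from: [12, 40, 17, 20, 4, 39, 9, 30, 24]
Tree (level-order array): [12, 4, 40, None, 9, 17, None, None, None, None, 20, None, 39, 30, None, 24]
Rule: An internal node has at least one child.
Per-node child counts:
  node 12: 2 child(ren)
  node 4: 1 child(ren)
  node 9: 0 child(ren)
  node 40: 1 child(ren)
  node 17: 1 child(ren)
  node 20: 1 child(ren)
  node 39: 1 child(ren)
  node 30: 1 child(ren)
  node 24: 0 child(ren)
Matching nodes: [12, 4, 40, 17, 20, 39, 30]
Count of internal (non-leaf) nodes: 7


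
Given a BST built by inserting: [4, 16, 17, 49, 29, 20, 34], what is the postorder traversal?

Tree insertion order: [4, 16, 17, 49, 29, 20, 34]
Tree (level-order array): [4, None, 16, None, 17, None, 49, 29, None, 20, 34]
Postorder traversal: [20, 34, 29, 49, 17, 16, 4]


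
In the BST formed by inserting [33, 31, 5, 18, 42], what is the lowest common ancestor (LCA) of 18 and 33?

Tree insertion order: [33, 31, 5, 18, 42]
Tree (level-order array): [33, 31, 42, 5, None, None, None, None, 18]
In a BST, the LCA of p=18, q=33 is the first node v on the
root-to-leaf path with p <= v <= q (go left if both < v, right if both > v).
Walk from root:
  at 33: 18 <= 33 <= 33, this is the LCA
LCA = 33


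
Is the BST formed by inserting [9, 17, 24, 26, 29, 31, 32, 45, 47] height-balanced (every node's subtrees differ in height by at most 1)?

Tree (level-order array): [9, None, 17, None, 24, None, 26, None, 29, None, 31, None, 32, None, 45, None, 47]
Definition: a tree is height-balanced if, at every node, |h(left) - h(right)| <= 1 (empty subtree has height -1).
Bottom-up per-node check:
  node 47: h_left=-1, h_right=-1, diff=0 [OK], height=0
  node 45: h_left=-1, h_right=0, diff=1 [OK], height=1
  node 32: h_left=-1, h_right=1, diff=2 [FAIL (|-1-1|=2 > 1)], height=2
  node 31: h_left=-1, h_right=2, diff=3 [FAIL (|-1-2|=3 > 1)], height=3
  node 29: h_left=-1, h_right=3, diff=4 [FAIL (|-1-3|=4 > 1)], height=4
  node 26: h_left=-1, h_right=4, diff=5 [FAIL (|-1-4|=5 > 1)], height=5
  node 24: h_left=-1, h_right=5, diff=6 [FAIL (|-1-5|=6 > 1)], height=6
  node 17: h_left=-1, h_right=6, diff=7 [FAIL (|-1-6|=7 > 1)], height=7
  node 9: h_left=-1, h_right=7, diff=8 [FAIL (|-1-7|=8 > 1)], height=8
Node 32 violates the condition: |-1 - 1| = 2 > 1.
Result: Not balanced


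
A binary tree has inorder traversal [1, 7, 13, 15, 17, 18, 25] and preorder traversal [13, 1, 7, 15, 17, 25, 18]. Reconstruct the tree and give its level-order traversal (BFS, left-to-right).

Inorder:  [1, 7, 13, 15, 17, 18, 25]
Preorder: [13, 1, 7, 15, 17, 25, 18]
Algorithm: preorder visits root first, so consume preorder in order;
for each root, split the current inorder slice at that value into
left-subtree inorder and right-subtree inorder, then recurse.
Recursive splits:
  root=13; inorder splits into left=[1, 7], right=[15, 17, 18, 25]
  root=1; inorder splits into left=[], right=[7]
  root=7; inorder splits into left=[], right=[]
  root=15; inorder splits into left=[], right=[17, 18, 25]
  root=17; inorder splits into left=[], right=[18, 25]
  root=25; inorder splits into left=[18], right=[]
  root=18; inorder splits into left=[], right=[]
Reconstructed level-order: [13, 1, 15, 7, 17, 25, 18]


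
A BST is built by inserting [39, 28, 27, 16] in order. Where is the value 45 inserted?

Starting tree (level order): [39, 28, None, 27, None, 16]
Insertion path: 39
Result: insert 45 as right child of 39
Final tree (level order): [39, 28, 45, 27, None, None, None, 16]


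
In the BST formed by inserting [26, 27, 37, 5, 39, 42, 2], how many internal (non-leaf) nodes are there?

Tree built from: [26, 27, 37, 5, 39, 42, 2]
Tree (level-order array): [26, 5, 27, 2, None, None, 37, None, None, None, 39, None, 42]
Rule: An internal node has at least one child.
Per-node child counts:
  node 26: 2 child(ren)
  node 5: 1 child(ren)
  node 2: 0 child(ren)
  node 27: 1 child(ren)
  node 37: 1 child(ren)
  node 39: 1 child(ren)
  node 42: 0 child(ren)
Matching nodes: [26, 5, 27, 37, 39]
Count of internal (non-leaf) nodes: 5


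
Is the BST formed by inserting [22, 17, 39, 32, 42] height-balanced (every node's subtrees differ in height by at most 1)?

Tree (level-order array): [22, 17, 39, None, None, 32, 42]
Definition: a tree is height-balanced if, at every node, |h(left) - h(right)| <= 1 (empty subtree has height -1).
Bottom-up per-node check:
  node 17: h_left=-1, h_right=-1, diff=0 [OK], height=0
  node 32: h_left=-1, h_right=-1, diff=0 [OK], height=0
  node 42: h_left=-1, h_right=-1, diff=0 [OK], height=0
  node 39: h_left=0, h_right=0, diff=0 [OK], height=1
  node 22: h_left=0, h_right=1, diff=1 [OK], height=2
All nodes satisfy the balance condition.
Result: Balanced


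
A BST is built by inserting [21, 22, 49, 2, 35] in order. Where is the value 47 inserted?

Starting tree (level order): [21, 2, 22, None, None, None, 49, 35]
Insertion path: 21 -> 22 -> 49 -> 35
Result: insert 47 as right child of 35
Final tree (level order): [21, 2, 22, None, None, None, 49, 35, None, None, 47]


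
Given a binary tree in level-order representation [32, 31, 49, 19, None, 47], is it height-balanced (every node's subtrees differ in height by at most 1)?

Tree (level-order array): [32, 31, 49, 19, None, 47]
Definition: a tree is height-balanced if, at every node, |h(left) - h(right)| <= 1 (empty subtree has height -1).
Bottom-up per-node check:
  node 19: h_left=-1, h_right=-1, diff=0 [OK], height=0
  node 31: h_left=0, h_right=-1, diff=1 [OK], height=1
  node 47: h_left=-1, h_right=-1, diff=0 [OK], height=0
  node 49: h_left=0, h_right=-1, diff=1 [OK], height=1
  node 32: h_left=1, h_right=1, diff=0 [OK], height=2
All nodes satisfy the balance condition.
Result: Balanced


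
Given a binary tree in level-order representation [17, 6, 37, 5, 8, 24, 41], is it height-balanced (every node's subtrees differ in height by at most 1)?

Tree (level-order array): [17, 6, 37, 5, 8, 24, 41]
Definition: a tree is height-balanced if, at every node, |h(left) - h(right)| <= 1 (empty subtree has height -1).
Bottom-up per-node check:
  node 5: h_left=-1, h_right=-1, diff=0 [OK], height=0
  node 8: h_left=-1, h_right=-1, diff=0 [OK], height=0
  node 6: h_left=0, h_right=0, diff=0 [OK], height=1
  node 24: h_left=-1, h_right=-1, diff=0 [OK], height=0
  node 41: h_left=-1, h_right=-1, diff=0 [OK], height=0
  node 37: h_left=0, h_right=0, diff=0 [OK], height=1
  node 17: h_left=1, h_right=1, diff=0 [OK], height=2
All nodes satisfy the balance condition.
Result: Balanced


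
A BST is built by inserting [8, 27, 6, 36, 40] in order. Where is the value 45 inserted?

Starting tree (level order): [8, 6, 27, None, None, None, 36, None, 40]
Insertion path: 8 -> 27 -> 36 -> 40
Result: insert 45 as right child of 40
Final tree (level order): [8, 6, 27, None, None, None, 36, None, 40, None, 45]


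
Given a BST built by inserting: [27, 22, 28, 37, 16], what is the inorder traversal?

Tree insertion order: [27, 22, 28, 37, 16]
Tree (level-order array): [27, 22, 28, 16, None, None, 37]
Inorder traversal: [16, 22, 27, 28, 37]


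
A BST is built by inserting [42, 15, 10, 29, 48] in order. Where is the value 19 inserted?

Starting tree (level order): [42, 15, 48, 10, 29]
Insertion path: 42 -> 15 -> 29
Result: insert 19 as left child of 29
Final tree (level order): [42, 15, 48, 10, 29, None, None, None, None, 19]


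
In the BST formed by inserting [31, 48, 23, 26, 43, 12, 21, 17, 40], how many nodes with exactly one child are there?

Tree built from: [31, 48, 23, 26, 43, 12, 21, 17, 40]
Tree (level-order array): [31, 23, 48, 12, 26, 43, None, None, 21, None, None, 40, None, 17]
Rule: These are nodes with exactly 1 non-null child.
Per-node child counts:
  node 31: 2 child(ren)
  node 23: 2 child(ren)
  node 12: 1 child(ren)
  node 21: 1 child(ren)
  node 17: 0 child(ren)
  node 26: 0 child(ren)
  node 48: 1 child(ren)
  node 43: 1 child(ren)
  node 40: 0 child(ren)
Matching nodes: [12, 21, 48, 43]
Count of nodes with exactly one child: 4


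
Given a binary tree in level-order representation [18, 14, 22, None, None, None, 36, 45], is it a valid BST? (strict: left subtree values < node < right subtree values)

Level-order array: [18, 14, 22, None, None, None, 36, 45]
Validate using subtree bounds (lo, hi): at each node, require lo < value < hi,
then recurse left with hi=value and right with lo=value.
Preorder trace (stopping at first violation):
  at node 18 with bounds (-inf, +inf): OK
  at node 14 with bounds (-inf, 18): OK
  at node 22 with bounds (18, +inf): OK
  at node 36 with bounds (22, +inf): OK
  at node 45 with bounds (22, 36): VIOLATION
Node 45 violates its bound: not (22 < 45 < 36).
Result: Not a valid BST


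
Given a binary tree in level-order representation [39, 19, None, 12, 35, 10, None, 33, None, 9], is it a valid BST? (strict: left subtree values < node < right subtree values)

Level-order array: [39, 19, None, 12, 35, 10, None, 33, None, 9]
Validate using subtree bounds (lo, hi): at each node, require lo < value < hi,
then recurse left with hi=value and right with lo=value.
Preorder trace (stopping at first violation):
  at node 39 with bounds (-inf, +inf): OK
  at node 19 with bounds (-inf, 39): OK
  at node 12 with bounds (-inf, 19): OK
  at node 10 with bounds (-inf, 12): OK
  at node 9 with bounds (-inf, 10): OK
  at node 35 with bounds (19, 39): OK
  at node 33 with bounds (19, 35): OK
No violation found at any node.
Result: Valid BST


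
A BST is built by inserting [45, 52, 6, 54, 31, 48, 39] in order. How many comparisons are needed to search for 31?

Search path for 31: 45 -> 6 -> 31
Found: True
Comparisons: 3


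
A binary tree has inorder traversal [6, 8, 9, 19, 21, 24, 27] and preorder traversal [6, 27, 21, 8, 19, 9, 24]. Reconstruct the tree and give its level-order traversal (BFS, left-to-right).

Inorder:  [6, 8, 9, 19, 21, 24, 27]
Preorder: [6, 27, 21, 8, 19, 9, 24]
Algorithm: preorder visits root first, so consume preorder in order;
for each root, split the current inorder slice at that value into
left-subtree inorder and right-subtree inorder, then recurse.
Recursive splits:
  root=6; inorder splits into left=[], right=[8, 9, 19, 21, 24, 27]
  root=27; inorder splits into left=[8, 9, 19, 21, 24], right=[]
  root=21; inorder splits into left=[8, 9, 19], right=[24]
  root=8; inorder splits into left=[], right=[9, 19]
  root=19; inorder splits into left=[9], right=[]
  root=9; inorder splits into left=[], right=[]
  root=24; inorder splits into left=[], right=[]
Reconstructed level-order: [6, 27, 21, 8, 24, 19, 9]


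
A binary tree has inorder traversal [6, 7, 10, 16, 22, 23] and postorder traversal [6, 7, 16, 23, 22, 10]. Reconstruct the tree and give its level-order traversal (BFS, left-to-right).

Inorder:   [6, 7, 10, 16, 22, 23]
Postorder: [6, 7, 16, 23, 22, 10]
Algorithm: postorder visits root last, so walk postorder right-to-left;
each value is the root of the current inorder slice — split it at that
value, recurse on the right subtree first, then the left.
Recursive splits:
  root=10; inorder splits into left=[6, 7], right=[16, 22, 23]
  root=22; inorder splits into left=[16], right=[23]
  root=23; inorder splits into left=[], right=[]
  root=16; inorder splits into left=[], right=[]
  root=7; inorder splits into left=[6], right=[]
  root=6; inorder splits into left=[], right=[]
Reconstructed level-order: [10, 7, 22, 6, 16, 23]
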